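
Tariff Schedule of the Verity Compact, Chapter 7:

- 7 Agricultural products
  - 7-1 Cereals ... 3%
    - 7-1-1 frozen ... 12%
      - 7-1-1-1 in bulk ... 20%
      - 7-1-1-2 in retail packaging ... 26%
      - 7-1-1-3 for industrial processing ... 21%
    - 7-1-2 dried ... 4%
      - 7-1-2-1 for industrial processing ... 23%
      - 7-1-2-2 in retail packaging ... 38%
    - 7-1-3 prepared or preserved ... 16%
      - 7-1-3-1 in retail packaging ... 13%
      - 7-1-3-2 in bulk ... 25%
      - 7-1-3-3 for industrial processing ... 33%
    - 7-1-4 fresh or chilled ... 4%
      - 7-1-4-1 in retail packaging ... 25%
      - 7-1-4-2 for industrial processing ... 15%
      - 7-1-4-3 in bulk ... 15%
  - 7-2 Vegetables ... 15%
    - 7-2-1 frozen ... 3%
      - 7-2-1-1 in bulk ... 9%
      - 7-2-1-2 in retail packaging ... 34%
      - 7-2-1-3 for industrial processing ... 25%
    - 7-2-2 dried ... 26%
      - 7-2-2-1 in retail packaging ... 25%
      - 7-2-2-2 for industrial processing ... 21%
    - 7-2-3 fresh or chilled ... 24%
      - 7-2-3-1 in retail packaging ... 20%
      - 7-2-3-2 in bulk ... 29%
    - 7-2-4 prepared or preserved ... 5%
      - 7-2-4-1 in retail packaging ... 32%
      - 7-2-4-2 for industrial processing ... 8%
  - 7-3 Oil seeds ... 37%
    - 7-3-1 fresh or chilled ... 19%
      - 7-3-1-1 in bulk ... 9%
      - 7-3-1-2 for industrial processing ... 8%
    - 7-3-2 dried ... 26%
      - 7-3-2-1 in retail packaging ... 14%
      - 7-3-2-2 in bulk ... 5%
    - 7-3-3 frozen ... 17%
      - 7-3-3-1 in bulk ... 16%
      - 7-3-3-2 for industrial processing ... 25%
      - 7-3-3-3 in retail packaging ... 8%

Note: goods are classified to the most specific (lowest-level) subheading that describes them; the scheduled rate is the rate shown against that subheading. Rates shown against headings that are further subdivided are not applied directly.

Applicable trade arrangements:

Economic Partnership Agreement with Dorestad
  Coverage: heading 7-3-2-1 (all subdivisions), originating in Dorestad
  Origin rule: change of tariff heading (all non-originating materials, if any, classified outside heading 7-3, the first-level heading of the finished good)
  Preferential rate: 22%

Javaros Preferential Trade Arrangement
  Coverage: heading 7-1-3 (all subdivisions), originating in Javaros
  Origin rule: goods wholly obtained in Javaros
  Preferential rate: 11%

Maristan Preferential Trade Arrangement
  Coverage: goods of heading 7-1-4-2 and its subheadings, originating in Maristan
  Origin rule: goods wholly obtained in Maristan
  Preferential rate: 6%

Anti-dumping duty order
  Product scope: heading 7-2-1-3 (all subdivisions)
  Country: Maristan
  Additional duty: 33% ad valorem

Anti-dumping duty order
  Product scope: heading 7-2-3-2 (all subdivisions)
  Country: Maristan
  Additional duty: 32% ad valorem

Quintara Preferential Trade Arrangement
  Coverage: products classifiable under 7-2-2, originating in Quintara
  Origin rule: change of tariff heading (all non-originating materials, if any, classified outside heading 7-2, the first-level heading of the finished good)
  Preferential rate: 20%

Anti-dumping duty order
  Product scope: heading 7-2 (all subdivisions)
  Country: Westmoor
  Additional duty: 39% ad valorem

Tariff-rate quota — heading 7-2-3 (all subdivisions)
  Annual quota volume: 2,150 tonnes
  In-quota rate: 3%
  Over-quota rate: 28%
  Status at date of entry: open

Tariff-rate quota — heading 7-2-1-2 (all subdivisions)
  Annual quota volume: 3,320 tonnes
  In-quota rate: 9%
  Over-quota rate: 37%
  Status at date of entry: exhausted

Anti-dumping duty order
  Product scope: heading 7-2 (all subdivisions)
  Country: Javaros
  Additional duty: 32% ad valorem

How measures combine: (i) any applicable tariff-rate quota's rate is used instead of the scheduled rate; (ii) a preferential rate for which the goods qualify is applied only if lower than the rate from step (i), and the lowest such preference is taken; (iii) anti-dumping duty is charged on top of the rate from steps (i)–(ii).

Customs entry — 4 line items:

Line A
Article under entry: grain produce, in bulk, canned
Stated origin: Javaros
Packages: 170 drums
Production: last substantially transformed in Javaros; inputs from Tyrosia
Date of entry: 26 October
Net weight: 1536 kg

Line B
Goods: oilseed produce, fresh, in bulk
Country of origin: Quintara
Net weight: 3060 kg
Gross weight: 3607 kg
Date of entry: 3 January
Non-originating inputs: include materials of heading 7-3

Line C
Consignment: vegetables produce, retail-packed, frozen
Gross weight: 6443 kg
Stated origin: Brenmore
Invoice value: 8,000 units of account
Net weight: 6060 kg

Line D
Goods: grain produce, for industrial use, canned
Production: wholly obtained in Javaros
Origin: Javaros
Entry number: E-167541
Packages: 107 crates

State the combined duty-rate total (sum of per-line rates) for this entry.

82%

Line A: grain → 7-1; canned → 7-1-3; in bulk → 7-1-3-2. Scheduled 25%. Javaros agreement on 7-1-3: not wholly obtained. → 25%.
Line B: oilseed → 7-3; fresh → 7-3-1; in bulk → 7-3-1-1. Scheduled 9%. Quintara agreement on 7-2-2: 7-3-1-1 not covered. → 9%.
Line C: vegetables → 7-2; frozen → 7-2-1; retail-packed → 7-2-1-2. Scheduled 34%. quota on 7-2-1-2 exhausted → over-quota 37%. → 37%.
Line D: grain → 7-1; canned → 7-1-3; for industrial use → 7-1-3-3. Scheduled 33%. Javaros agreement on 7-1-3: wholly obtained → 11% available; preferential 11%. → 11%.
Sum: 25% + 9% + 37% + 11% = 82%.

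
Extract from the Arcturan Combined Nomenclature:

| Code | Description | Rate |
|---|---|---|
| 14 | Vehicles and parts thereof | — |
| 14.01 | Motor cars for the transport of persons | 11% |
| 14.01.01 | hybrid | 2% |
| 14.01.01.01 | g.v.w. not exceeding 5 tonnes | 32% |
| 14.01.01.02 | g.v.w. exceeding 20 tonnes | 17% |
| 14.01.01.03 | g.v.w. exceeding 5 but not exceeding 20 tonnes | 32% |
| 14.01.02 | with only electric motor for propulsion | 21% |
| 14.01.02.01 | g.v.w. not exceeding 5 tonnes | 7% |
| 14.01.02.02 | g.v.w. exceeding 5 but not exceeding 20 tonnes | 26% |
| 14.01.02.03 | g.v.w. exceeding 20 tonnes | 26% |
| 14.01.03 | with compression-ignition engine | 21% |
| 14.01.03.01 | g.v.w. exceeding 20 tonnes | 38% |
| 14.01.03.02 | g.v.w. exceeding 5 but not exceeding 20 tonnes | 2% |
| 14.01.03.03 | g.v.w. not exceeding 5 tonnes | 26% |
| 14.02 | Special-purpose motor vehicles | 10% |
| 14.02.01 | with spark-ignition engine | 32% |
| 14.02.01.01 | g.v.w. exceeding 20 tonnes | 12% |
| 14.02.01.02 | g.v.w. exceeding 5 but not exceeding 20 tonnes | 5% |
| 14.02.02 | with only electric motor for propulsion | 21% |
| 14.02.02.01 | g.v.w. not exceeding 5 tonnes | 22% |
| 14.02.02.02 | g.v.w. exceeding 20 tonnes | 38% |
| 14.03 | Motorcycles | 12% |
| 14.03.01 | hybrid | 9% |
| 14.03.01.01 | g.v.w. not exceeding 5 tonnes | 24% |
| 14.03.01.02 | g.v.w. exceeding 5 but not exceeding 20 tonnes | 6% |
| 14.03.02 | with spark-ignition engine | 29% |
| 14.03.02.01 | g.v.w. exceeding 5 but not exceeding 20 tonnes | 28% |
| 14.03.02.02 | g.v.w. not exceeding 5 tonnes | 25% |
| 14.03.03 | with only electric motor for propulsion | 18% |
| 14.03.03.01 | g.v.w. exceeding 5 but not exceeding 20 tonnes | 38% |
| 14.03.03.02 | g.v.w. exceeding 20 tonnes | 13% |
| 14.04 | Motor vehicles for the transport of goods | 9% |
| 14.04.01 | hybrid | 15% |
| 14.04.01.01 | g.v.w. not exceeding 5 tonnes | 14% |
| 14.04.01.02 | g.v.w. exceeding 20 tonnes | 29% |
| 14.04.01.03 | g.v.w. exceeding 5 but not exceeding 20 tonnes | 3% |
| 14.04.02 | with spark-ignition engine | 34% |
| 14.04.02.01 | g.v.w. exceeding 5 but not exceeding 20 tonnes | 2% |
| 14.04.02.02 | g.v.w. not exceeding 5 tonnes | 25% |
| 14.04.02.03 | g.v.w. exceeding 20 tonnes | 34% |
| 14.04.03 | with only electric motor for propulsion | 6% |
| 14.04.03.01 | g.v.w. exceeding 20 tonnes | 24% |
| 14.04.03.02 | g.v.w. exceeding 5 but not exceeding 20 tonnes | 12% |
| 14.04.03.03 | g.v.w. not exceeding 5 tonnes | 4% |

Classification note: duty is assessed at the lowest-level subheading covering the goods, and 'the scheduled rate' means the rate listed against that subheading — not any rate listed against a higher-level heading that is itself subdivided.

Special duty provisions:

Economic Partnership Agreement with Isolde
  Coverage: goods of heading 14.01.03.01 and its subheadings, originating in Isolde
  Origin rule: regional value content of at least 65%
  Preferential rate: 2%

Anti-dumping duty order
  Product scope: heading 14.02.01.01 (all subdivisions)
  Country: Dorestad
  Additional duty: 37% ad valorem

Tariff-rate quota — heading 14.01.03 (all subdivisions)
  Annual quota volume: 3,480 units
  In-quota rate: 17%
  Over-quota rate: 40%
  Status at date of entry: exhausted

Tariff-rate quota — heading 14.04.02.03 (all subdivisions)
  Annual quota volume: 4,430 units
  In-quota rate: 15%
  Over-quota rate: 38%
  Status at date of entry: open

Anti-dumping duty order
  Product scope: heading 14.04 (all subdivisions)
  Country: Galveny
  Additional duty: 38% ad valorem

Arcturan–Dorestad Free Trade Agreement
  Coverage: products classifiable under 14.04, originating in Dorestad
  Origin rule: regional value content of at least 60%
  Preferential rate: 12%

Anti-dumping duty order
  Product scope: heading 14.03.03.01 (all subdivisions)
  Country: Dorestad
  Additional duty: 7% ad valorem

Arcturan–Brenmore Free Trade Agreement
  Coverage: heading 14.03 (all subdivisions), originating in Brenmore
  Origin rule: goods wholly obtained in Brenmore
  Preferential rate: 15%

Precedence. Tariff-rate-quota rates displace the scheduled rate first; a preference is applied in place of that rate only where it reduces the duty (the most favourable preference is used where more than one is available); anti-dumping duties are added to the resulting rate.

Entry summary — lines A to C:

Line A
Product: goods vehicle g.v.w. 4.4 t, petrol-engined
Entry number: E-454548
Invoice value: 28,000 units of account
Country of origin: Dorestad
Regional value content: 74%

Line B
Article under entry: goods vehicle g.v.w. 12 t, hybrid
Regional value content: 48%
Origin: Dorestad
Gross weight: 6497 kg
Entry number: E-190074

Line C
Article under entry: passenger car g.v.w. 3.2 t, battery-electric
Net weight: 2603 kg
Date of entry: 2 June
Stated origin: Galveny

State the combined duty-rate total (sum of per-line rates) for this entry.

22%

Line A: goods vehicle → 14.04; petrol-engined → 14.04.02; g.v.w. 4.4 t → 14.04.02.02. Scheduled 25%. Dorestad agreement on 14.04: RVC ≥ 60% → 12% available; preferential 12%. → 12%.
Line B: goods vehicle → 14.04; hybrid → 14.04.01; g.v.w. 12 t → 14.04.01.03. Scheduled 3%. Dorestad agreement on 14.04: RVC < 60%. → 3%.
Line C: passenger car → 14.01; battery-electric → 14.01.02; g.v.w. 3.2 t → 14.01.02.01. Scheduled 7%. No special measure applies. → 7%.
Sum: 12% + 3% + 7% = 22%.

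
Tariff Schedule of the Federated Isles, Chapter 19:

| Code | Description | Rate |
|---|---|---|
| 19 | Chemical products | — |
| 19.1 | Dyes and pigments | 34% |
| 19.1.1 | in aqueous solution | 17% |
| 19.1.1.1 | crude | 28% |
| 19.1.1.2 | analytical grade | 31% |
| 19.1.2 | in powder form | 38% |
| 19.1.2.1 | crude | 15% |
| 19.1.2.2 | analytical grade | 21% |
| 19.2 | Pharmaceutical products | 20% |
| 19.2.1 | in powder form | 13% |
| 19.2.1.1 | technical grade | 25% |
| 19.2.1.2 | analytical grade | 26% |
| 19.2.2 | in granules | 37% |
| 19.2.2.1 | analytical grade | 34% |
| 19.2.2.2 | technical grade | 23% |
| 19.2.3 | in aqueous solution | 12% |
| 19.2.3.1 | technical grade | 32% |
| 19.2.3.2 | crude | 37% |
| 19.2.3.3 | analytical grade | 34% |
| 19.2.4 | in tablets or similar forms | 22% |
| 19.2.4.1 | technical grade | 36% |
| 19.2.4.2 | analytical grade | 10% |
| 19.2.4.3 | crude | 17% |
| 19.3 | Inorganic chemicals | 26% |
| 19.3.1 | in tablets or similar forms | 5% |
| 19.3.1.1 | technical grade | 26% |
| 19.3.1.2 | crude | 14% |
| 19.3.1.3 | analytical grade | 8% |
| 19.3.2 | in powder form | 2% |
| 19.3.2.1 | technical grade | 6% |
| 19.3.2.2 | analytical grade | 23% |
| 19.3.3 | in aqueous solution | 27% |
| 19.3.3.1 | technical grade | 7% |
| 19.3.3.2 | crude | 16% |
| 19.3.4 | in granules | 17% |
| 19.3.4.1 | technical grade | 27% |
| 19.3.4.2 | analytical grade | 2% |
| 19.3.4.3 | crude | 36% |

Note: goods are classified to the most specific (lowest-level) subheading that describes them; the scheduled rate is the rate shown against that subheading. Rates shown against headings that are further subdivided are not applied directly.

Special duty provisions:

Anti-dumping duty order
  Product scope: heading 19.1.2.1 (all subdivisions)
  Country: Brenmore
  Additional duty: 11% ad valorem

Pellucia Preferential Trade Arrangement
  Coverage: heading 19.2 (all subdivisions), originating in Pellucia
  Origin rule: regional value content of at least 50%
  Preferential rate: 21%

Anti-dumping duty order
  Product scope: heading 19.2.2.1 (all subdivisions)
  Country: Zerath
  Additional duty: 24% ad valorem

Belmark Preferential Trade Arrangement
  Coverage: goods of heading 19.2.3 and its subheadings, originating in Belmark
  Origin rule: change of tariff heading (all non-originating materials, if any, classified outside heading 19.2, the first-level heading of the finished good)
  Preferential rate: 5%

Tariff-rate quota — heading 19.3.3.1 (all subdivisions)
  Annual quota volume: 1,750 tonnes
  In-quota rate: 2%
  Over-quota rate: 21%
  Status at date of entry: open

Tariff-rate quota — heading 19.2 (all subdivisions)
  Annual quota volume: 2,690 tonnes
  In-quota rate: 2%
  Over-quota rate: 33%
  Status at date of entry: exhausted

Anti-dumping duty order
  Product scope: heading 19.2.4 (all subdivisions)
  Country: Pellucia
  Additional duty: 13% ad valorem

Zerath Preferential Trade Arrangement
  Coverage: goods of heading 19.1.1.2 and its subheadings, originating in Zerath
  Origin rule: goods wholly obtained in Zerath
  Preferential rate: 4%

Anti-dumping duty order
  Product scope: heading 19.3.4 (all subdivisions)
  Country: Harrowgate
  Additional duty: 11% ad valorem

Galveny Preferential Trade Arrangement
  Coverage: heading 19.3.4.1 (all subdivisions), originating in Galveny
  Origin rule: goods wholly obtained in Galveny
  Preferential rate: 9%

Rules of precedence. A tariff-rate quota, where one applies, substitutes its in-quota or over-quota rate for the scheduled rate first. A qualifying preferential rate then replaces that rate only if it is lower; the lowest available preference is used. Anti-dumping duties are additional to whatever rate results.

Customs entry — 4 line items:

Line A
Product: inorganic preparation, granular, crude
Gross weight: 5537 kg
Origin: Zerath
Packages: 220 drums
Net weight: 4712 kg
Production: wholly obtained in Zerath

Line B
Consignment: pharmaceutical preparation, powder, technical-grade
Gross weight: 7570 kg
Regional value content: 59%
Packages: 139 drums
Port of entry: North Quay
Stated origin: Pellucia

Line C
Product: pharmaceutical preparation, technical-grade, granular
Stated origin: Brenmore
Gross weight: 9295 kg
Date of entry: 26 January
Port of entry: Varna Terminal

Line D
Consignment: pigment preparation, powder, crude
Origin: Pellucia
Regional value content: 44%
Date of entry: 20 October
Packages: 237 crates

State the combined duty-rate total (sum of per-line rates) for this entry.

105%

Line A: inorganic → 19.3; granular → 19.3.4; crude → 19.3.4.3. Scheduled 36%. Zerath agreement on 19.1.1.2: 19.3.4.3 not covered. → 36%.
Line B: pharmaceutical → 19.2; powder → 19.2.1; technical-grade → 19.2.1.1. Scheduled 25%. quota on 19.2 exhausted → over-quota 33%; Pellucia agreement on 19.2: RVC ≥ 50% → 21% available; preferential 21%. → 21%.
Line C: pharmaceutical → 19.2; granular → 19.2.2; technical-grade → 19.2.2.2. Scheduled 23%. quota on 19.2 exhausted → over-quota 33%. → 33%.
Line D: pigment → 19.1; powder → 19.1.2; crude → 19.1.2.1. Scheduled 15%. Pellucia agreement on 19.2: 19.1.2.1 not covered. → 15%.
Sum: 36% + 21% + 33% + 15% = 105%.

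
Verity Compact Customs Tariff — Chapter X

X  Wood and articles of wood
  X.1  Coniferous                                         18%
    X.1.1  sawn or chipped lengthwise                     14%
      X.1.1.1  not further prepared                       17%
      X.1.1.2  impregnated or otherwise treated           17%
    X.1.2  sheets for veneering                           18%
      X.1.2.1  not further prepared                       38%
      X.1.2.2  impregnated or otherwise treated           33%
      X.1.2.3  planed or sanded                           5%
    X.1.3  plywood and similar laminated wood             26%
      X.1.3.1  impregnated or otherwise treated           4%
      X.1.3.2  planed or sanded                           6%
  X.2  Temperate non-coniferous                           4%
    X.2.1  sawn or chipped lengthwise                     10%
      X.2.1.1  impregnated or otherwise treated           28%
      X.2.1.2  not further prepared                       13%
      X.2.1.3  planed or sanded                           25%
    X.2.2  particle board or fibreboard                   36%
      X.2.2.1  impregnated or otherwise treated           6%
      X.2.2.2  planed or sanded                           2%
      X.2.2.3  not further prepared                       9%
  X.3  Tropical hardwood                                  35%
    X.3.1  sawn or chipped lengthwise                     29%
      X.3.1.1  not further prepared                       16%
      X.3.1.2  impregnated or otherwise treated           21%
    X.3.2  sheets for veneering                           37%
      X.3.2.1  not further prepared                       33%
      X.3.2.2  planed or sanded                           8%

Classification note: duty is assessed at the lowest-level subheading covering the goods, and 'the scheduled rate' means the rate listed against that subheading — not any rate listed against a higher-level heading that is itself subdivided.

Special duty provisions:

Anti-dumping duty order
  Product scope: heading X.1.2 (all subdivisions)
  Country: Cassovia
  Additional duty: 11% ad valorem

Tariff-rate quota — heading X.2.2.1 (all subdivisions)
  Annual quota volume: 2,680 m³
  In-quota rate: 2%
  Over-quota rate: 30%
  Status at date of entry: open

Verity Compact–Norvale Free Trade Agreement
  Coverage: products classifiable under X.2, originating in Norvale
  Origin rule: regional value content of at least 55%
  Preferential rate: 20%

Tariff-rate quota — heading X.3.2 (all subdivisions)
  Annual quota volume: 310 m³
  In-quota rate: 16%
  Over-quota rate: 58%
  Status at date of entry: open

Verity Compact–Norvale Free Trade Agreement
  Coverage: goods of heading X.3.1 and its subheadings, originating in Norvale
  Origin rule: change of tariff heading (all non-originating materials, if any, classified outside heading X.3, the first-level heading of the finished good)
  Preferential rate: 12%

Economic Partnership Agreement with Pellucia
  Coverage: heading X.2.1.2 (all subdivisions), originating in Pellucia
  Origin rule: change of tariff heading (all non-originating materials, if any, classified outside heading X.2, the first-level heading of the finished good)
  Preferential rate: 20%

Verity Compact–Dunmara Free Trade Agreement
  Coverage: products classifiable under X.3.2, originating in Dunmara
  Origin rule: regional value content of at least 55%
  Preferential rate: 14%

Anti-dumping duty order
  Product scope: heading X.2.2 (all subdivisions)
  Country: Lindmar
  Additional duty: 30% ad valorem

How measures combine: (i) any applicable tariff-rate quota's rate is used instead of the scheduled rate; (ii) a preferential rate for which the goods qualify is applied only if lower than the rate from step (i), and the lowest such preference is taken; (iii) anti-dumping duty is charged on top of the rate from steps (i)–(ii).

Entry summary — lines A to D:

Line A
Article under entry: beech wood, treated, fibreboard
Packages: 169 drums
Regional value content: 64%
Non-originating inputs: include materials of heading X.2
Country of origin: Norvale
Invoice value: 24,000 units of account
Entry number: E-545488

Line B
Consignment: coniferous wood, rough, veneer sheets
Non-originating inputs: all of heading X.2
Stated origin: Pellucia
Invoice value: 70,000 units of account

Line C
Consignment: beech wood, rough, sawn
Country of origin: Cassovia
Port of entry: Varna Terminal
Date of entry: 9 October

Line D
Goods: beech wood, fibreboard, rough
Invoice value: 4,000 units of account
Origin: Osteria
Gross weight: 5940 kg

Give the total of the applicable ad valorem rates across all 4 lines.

Line A: beech → X.2; fibreboard → X.2.2; treated → X.2.2.1. Scheduled 6%. quota on X.2.2.1 open → in-quota 2%; Norvale agreement on X.2: RVC ≥ 55% → 20% available; Norvale agreement on X.3.1: X.2.2.1 not covered; preference 20% not lower than 2% → no reduction. → 2%.
Line B: coniferous → X.1; veneer sheets → X.1.2; rough → X.1.2.1. Scheduled 38%. Pellucia agreement on X.2.1.2: X.1.2.1 not covered. → 38%.
Line C: beech → X.2; sawn → X.2.1; rough → X.2.1.2. Scheduled 13%. No special measure applies. → 13%.
Line D: beech → X.2; fibreboard → X.2.2; rough → X.2.2.3. Scheduled 9%. No special measure applies. → 9%.
Sum: 2% + 38% + 13% + 9% = 62%.

62%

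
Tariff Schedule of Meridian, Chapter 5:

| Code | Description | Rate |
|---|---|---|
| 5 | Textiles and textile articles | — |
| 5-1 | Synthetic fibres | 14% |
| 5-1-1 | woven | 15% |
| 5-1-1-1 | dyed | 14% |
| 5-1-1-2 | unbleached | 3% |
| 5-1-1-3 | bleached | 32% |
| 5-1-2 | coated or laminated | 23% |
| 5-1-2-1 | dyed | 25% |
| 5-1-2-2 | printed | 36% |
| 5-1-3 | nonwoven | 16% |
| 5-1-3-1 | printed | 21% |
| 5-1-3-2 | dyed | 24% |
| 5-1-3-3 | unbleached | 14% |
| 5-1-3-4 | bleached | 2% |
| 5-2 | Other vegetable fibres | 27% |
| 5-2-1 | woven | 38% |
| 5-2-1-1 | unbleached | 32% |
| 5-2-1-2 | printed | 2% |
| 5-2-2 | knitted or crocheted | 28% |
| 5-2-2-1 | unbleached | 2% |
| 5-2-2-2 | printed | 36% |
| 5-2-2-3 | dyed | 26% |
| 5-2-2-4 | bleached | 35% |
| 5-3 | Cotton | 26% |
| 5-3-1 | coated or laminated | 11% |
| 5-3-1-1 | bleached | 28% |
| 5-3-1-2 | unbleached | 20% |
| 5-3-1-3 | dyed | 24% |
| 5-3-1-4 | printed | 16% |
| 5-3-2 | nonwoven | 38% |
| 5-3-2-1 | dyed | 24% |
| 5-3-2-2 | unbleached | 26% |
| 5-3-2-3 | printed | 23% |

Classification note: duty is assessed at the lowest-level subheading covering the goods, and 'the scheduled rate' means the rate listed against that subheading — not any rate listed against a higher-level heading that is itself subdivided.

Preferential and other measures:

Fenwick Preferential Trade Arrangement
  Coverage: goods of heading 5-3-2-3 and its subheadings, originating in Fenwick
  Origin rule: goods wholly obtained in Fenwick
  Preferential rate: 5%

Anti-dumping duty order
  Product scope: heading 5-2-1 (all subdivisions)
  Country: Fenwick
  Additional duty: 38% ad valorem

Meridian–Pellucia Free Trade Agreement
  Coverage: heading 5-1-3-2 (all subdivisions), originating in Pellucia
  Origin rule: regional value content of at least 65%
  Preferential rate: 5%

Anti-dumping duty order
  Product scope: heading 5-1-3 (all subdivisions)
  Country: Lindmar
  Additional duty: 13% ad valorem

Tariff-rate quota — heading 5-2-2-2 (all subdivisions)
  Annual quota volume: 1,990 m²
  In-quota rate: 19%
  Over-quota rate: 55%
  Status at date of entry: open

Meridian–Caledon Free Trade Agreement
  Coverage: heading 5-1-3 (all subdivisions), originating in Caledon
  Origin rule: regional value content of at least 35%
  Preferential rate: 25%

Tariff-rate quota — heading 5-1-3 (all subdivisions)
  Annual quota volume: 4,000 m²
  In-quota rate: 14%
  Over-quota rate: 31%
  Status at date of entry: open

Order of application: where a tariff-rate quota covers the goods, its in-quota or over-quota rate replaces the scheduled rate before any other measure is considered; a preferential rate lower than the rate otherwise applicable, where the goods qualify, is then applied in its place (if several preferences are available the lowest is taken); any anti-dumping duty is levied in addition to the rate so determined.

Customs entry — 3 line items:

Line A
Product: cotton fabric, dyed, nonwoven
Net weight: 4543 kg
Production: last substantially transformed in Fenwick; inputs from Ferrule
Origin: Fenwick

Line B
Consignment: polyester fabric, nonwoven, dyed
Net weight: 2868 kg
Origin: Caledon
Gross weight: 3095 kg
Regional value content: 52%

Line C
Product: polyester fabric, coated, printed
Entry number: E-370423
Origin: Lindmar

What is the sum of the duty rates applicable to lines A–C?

74%

Line A: cotton → 5-3; nonwoven → 5-3-2; dyed → 5-3-2-1. Scheduled 24%. Fenwick agreement on 5-3-2-3: 5-3-2-1 not covered. → 24%.
Line B: polyester → 5-1; nonwoven → 5-1-3; dyed → 5-1-3-2. Scheduled 24%. quota on 5-1-3 open → in-quota 14%; Caledon agreement on 5-1-3: RVC ≥ 35% → 25% available; preference 25% not lower than 14% → no reduction. → 14%.
Line C: polyester → 5-1; coated → 5-1-2; printed → 5-1-2-2. Scheduled 36%. No special measure applies. → 36%.
Sum: 24% + 14% + 36% = 74%.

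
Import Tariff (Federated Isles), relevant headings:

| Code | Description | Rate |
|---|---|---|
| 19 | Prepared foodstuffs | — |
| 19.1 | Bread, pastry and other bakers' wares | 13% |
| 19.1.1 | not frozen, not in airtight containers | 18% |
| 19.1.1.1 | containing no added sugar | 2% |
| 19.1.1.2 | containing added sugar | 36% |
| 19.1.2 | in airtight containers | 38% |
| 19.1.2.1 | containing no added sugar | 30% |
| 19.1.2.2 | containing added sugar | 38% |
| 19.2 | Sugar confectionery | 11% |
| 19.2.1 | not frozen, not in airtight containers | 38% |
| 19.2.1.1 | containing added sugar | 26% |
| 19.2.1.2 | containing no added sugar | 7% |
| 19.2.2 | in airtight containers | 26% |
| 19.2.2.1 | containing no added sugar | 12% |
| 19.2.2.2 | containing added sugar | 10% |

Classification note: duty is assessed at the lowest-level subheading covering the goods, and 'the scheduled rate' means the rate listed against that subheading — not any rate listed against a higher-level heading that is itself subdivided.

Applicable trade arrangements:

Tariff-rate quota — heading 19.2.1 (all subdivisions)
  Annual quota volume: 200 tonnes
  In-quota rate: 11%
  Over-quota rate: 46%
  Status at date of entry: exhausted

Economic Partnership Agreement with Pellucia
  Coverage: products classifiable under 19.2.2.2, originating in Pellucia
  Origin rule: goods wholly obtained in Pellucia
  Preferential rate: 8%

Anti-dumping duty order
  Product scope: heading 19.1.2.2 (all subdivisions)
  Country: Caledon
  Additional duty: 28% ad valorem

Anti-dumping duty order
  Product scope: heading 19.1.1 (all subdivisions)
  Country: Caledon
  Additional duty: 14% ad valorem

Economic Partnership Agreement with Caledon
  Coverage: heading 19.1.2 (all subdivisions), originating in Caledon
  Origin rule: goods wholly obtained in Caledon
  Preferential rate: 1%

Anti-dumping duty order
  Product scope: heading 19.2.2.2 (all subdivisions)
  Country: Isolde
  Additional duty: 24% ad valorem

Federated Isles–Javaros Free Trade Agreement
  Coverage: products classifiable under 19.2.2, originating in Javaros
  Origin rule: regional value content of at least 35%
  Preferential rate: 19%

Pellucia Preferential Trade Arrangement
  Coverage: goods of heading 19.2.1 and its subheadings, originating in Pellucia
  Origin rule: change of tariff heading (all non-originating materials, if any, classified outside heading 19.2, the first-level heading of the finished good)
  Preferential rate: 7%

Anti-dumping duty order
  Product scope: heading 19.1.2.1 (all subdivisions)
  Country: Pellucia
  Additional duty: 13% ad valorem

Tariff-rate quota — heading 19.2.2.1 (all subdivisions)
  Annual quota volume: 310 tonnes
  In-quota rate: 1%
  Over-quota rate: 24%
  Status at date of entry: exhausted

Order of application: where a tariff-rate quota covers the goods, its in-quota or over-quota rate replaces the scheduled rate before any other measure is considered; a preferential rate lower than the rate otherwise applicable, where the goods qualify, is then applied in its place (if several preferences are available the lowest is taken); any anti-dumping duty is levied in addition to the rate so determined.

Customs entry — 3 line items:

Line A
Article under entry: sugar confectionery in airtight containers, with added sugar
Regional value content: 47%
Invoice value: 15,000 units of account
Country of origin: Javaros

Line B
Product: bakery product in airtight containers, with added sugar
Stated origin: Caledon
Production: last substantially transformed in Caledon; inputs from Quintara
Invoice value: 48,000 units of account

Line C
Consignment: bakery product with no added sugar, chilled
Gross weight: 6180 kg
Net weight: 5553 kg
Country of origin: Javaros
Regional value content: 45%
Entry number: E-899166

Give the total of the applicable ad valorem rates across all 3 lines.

Line A: sugar confectionery → 19.2; in airtight containers → 19.2.2; with added sugar → 19.2.2.2. Scheduled 10%. Javaros agreement on 19.2.2: RVC ≥ 35% → 19% available; preference 19% not lower than 10% → no reduction. → 10%.
Line B: bakery product → 19.1; in airtight containers → 19.1.2; with added sugar → 19.1.2.2. Scheduled 38%. Caledon agreement on 19.1.2: not wholly obtained; anti-dumping (Caledon, 19.1.2.2): +28%; total 38% + 28% = 66%. → 66%.
Line C: bakery product → 19.1; chilled → 19.1.1; with no added sugar → 19.1.1.1. Scheduled 2%. Javaros agreement on 19.2.2: 19.1.1.1 not covered. → 2%.
Sum: 10% + 66% + 2% = 78%.

78%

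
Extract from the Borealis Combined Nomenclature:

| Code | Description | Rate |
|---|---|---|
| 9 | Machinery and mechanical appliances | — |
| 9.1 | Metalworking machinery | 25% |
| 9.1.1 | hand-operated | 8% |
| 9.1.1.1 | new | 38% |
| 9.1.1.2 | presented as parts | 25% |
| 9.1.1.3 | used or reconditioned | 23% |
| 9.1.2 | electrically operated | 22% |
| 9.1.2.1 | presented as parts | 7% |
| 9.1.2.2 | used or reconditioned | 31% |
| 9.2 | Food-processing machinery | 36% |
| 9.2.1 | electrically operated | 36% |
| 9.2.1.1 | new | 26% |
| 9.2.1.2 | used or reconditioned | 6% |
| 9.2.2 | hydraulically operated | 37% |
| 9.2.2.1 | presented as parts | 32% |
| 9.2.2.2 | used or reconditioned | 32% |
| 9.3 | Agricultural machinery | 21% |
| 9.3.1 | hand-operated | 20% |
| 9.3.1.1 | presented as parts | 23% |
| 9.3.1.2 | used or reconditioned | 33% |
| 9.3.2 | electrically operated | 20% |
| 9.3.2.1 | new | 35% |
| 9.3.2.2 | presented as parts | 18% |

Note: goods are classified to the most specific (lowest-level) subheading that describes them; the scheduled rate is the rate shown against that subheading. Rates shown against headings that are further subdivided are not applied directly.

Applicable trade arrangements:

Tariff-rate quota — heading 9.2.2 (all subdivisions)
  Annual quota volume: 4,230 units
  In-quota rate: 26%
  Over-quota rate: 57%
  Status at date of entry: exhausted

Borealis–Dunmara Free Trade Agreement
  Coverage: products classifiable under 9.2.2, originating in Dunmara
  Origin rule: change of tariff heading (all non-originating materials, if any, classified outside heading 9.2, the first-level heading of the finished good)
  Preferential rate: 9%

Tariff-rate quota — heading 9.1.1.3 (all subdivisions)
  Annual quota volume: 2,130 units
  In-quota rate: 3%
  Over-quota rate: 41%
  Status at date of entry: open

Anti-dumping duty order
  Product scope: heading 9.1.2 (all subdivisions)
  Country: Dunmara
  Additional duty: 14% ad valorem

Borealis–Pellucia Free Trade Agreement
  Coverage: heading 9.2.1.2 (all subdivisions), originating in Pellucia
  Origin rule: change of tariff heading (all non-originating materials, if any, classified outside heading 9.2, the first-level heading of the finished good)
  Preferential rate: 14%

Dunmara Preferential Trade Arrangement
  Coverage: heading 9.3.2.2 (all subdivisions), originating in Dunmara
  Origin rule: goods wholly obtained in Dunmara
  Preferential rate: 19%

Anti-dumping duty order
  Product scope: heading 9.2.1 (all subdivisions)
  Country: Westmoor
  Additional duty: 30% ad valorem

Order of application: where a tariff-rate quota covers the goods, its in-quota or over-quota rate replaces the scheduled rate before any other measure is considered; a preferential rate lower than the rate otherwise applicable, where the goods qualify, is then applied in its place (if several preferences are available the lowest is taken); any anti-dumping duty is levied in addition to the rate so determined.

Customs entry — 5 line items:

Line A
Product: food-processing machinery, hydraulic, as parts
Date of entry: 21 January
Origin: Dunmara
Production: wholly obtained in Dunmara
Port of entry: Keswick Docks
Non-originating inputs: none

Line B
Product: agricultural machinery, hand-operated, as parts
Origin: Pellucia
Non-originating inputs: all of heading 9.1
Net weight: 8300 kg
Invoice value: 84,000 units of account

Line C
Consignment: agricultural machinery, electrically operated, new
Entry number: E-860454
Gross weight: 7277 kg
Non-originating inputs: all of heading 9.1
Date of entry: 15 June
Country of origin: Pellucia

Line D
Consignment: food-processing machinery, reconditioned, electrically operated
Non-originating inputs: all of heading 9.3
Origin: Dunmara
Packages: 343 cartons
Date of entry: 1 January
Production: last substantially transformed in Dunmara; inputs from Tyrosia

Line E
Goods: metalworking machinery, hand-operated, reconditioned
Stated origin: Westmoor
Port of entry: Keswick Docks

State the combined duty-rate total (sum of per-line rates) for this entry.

Line A: food-processing → 9.2; hydraulic → 9.2.2; as parts → 9.2.2.1. Scheduled 32%. quota on 9.2.2 exhausted → over-quota 57%; Dunmara agreement on 9.2.2: CTH met → 9% available; Dunmara agreement on 9.3.2.2: 9.2.2.1 not covered; preferential 9%. → 9%.
Line B: agricultural → 9.3; hand-operated → 9.3.1; as parts → 9.3.1.1. Scheduled 23%. Pellucia agreement on 9.2.1.2: 9.3.1.1 not covered. → 23%.
Line C: agricultural → 9.3; electrically operated → 9.3.2; new → 9.3.2.1. Scheduled 35%. Pellucia agreement on 9.2.1.2: 9.3.2.1 not covered. → 35%.
Line D: food-processing → 9.2; electrically operated → 9.2.1; reconditioned → 9.2.1.2. Scheduled 6%. Dunmara agreement on 9.2.2: 9.2.1.2 not covered; Dunmara agreement on 9.3.2.2: 9.2.1.2 not covered. → 6%.
Line E: metalworking → 9.1; hand-operated → 9.1.1; reconditioned → 9.1.1.3. Scheduled 23%. quota on 9.1.1.3 open → in-quota 3%. → 3%.
Sum: 9% + 23% + 35% + 6% + 3% = 76%.

76%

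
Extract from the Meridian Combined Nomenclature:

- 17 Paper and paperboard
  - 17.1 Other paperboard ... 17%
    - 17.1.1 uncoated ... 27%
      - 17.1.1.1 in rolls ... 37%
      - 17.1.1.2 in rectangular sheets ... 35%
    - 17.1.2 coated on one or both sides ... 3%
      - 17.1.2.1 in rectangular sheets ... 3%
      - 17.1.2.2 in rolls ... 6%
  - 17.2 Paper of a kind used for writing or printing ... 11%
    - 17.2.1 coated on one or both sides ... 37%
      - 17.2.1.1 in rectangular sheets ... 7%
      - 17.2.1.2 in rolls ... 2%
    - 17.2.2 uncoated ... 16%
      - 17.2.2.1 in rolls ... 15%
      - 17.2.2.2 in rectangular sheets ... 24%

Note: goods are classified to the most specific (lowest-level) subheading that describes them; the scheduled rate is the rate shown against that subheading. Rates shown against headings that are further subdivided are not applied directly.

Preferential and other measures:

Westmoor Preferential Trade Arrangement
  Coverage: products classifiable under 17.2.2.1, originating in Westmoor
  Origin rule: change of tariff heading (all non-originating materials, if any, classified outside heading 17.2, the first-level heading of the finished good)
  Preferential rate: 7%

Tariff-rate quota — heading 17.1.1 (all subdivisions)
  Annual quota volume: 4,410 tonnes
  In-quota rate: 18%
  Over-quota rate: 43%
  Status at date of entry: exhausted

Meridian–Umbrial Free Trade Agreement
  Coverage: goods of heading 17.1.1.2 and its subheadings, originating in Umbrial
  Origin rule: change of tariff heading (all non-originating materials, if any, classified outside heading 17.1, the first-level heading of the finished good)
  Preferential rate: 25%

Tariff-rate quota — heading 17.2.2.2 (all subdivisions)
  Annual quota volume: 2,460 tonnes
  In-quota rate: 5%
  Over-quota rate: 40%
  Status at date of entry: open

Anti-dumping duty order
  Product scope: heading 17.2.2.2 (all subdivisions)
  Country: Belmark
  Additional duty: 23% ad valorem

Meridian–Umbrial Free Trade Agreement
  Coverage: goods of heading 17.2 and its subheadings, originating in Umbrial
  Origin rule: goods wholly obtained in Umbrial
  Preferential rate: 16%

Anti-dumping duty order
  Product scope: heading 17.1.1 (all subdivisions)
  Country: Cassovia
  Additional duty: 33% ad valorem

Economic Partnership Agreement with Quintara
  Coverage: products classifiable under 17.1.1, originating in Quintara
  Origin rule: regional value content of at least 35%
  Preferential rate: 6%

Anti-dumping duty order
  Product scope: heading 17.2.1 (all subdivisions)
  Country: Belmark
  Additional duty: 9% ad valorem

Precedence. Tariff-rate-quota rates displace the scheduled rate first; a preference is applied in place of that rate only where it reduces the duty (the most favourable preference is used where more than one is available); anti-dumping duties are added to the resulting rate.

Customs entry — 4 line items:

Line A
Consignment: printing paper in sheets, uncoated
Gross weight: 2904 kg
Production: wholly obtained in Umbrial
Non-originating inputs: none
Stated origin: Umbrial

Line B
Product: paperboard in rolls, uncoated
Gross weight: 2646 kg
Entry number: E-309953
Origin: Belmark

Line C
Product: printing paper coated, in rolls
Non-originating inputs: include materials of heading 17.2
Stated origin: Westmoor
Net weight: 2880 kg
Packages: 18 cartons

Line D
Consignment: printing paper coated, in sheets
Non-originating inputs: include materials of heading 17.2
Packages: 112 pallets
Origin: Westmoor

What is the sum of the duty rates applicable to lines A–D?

57%

Line A: printing paper → 17.2; uncoated → 17.2.2; in sheets → 17.2.2.2. Scheduled 24%. quota on 17.2.2.2 open → in-quota 5%; Umbrial agreement on 17.1.1.2: 17.2.2.2 not covered; Umbrial agreement on 17.2: wholly obtained → 16% available; preference 16% not lower than 5% → no reduction. → 5%.
Line B: paperboard → 17.1; uncoated → 17.1.1; in rolls → 17.1.1.1. Scheduled 37%. quota on 17.1.1 exhausted → over-quota 43%. → 43%.
Line C: printing paper → 17.2; coated → 17.2.1; in rolls → 17.2.1.2. Scheduled 2%. Westmoor agreement on 17.2.2.1: 17.2.1.2 not covered. → 2%.
Line D: printing paper → 17.2; coated → 17.2.1; in sheets → 17.2.1.1. Scheduled 7%. Westmoor agreement on 17.2.2.1: 17.2.1.1 not covered. → 7%.
Sum: 5% + 43% + 2% + 7% = 57%.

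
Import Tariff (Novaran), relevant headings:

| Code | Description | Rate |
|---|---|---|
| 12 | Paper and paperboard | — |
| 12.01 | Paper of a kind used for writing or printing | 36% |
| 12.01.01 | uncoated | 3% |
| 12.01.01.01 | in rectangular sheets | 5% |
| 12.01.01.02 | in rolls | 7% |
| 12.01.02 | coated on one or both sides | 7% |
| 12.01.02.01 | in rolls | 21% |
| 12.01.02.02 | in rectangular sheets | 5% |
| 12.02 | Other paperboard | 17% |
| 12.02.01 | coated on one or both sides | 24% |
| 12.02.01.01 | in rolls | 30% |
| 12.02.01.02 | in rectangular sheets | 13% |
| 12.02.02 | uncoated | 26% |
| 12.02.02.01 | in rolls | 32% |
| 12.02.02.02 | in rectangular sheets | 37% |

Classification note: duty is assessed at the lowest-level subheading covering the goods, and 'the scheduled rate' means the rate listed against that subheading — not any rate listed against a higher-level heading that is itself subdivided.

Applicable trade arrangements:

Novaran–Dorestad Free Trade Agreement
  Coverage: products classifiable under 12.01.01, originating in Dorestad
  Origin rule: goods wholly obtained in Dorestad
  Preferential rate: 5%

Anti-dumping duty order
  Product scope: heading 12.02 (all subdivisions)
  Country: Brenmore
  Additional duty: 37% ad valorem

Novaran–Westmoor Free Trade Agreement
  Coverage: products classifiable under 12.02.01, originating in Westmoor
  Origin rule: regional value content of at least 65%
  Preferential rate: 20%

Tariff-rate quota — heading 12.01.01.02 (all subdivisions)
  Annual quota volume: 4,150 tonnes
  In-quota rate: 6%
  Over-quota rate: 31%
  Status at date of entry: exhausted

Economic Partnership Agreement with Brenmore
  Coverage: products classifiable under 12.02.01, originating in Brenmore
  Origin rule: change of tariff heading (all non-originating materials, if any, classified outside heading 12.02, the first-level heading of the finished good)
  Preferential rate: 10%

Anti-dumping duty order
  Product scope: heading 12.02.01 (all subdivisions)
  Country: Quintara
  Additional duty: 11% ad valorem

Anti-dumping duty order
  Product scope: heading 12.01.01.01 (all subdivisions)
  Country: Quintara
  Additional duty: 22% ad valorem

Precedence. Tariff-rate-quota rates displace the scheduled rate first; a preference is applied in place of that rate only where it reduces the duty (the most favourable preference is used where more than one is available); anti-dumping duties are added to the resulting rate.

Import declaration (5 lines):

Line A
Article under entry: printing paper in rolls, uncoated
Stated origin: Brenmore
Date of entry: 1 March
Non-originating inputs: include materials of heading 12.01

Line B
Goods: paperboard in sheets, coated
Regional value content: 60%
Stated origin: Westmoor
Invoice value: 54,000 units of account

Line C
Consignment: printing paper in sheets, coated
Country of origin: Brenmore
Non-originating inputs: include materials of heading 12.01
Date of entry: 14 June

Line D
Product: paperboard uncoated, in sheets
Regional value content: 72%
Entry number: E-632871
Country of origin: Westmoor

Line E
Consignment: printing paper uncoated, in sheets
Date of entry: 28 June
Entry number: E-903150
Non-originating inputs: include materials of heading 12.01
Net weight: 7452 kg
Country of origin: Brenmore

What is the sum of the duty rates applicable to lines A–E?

Line A: printing paper → 12.01; uncoated → 12.01.01; in rolls → 12.01.01.02. Scheduled 7%. quota on 12.01.01.02 exhausted → over-quota 31%; Brenmore agreement on 12.02.01: 12.01.01.02 not covered. → 31%.
Line B: paperboard → 12.02; coated → 12.02.01; in sheets → 12.02.01.02. Scheduled 13%. Westmoor agreement on 12.02.01: RVC < 65%. → 13%.
Line C: printing paper → 12.01; coated → 12.01.02; in sheets → 12.01.02.02. Scheduled 5%. Brenmore agreement on 12.02.01: 12.01.02.02 not covered. → 5%.
Line D: paperboard → 12.02; uncoated → 12.02.02; in sheets → 12.02.02.02. Scheduled 37%. Westmoor agreement on 12.02.01: 12.02.02.02 not covered. → 37%.
Line E: printing paper → 12.01; uncoated → 12.01.01; in sheets → 12.01.01.01. Scheduled 5%. Brenmore agreement on 12.02.01: 12.01.01.01 not covered. → 5%.
Sum: 31% + 13% + 5% + 37% + 5% = 91%.

91%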